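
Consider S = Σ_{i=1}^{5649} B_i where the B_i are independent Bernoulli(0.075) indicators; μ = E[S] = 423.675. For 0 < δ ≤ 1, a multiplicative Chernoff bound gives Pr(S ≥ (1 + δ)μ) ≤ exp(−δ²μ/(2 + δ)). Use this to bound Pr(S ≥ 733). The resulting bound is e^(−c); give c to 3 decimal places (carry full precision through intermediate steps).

82.722

Write 733 = (1 + δ)μ, so δ = 733/423.675 − 1 = 0.7300997…
Then the exponent is δ²μ/(2 + δ) = (733 − μ)² / (μ·(2 + δ)) = 82.721556.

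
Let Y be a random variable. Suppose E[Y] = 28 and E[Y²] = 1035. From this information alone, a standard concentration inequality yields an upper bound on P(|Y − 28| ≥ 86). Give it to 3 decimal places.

0.034

The first two moments determine the variance, so Chebyshev's inequality is the sharpest standard bound available.
Var(Y) = E[Y²] − (E[Y])² = 1035 − 784 = 251.
Chebyshev's inequality: P(|Y − μ| ≥ t) ≤ Var(Y)/t² = 251/7396 = 0.0339.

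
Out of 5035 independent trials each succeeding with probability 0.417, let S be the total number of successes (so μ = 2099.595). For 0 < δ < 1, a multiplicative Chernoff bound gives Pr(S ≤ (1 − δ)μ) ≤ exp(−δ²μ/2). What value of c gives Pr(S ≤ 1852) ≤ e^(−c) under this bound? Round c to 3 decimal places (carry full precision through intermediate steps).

14.599

Write 1852 = (1 − δ)μ, so δ = 1 − 1852/2099.595 = 0.1179251…
Then the exponent is δ²μ/2 = (μ − 1852)²/(2μ) = 14.598835.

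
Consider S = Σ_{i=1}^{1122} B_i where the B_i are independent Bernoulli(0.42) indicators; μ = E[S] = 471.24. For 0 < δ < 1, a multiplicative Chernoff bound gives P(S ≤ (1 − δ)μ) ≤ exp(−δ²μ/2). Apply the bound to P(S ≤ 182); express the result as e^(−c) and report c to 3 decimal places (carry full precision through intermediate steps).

88.766

Write 182 = (1 − δ)μ, so δ = 1 − 182/471.24 = 0.6137849…
Then the exponent is δ²μ/2 = (μ − 182)²/(2μ) = 88.765573.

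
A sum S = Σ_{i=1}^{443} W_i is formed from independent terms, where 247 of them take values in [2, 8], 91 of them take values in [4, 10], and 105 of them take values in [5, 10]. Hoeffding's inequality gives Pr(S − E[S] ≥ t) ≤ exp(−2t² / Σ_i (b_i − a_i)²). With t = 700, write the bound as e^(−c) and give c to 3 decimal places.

66.248

Σ(b_i − a_i)² = 247·6² + 91·6² + 105·5² = 14793.
c = 2t² / 14793 = 2·700² / 14793 = 66.2475.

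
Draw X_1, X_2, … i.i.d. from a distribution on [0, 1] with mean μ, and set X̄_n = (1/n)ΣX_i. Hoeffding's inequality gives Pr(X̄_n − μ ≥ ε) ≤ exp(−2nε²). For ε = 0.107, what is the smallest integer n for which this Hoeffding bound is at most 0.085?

Require exp(−2nε²) ≤ 0.085, i.e. 2nε² ≥ ln(1/0.085) = 2.465104.
So n ≥ 2.465104 / (2·0.107²) = 107.656.
The smallest integer n is 108.

108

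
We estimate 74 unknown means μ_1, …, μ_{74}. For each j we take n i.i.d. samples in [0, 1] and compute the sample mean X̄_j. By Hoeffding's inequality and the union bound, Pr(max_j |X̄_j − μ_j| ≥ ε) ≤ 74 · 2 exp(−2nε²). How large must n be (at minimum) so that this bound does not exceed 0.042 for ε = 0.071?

811

Need 2·74·exp(−2nε²) ≤ 0.042, i.e. exp(−2nε²) ≤ 0.042/148.
So 2nε² ≥ ln(148/0.042) = 8.167298.
Hence n ≥ 8.167298/(2·0.071²) = 810.087.
The smallest integer n is 811.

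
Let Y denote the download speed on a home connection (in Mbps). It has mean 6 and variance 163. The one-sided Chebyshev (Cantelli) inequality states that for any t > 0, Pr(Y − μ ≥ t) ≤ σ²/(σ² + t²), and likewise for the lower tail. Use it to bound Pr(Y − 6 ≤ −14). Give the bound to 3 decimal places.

Here σ² = 163 and t = 14, so σ² + t² = 359.
Cantelli's bound: 163/359 = 0.4540.

0.454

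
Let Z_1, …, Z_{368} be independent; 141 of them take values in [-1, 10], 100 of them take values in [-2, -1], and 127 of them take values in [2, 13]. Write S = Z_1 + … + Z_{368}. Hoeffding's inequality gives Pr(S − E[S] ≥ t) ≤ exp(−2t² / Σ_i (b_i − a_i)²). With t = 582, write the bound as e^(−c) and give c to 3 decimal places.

Σ(b_i − a_i)² = 141·11² + 100·1² + 127·11² = 32528.
c = 2t² / 32528 = 2·582² / 32528 = 20.8266.

20.827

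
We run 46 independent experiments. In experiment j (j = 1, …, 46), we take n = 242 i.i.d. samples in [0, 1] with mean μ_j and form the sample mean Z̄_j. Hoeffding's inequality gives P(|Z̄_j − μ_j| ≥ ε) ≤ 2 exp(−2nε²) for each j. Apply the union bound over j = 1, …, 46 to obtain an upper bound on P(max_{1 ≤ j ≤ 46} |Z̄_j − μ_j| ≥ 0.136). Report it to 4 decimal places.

Per-experiment Hoeffding bound: 2·exp(−2·242·0.136²) = 2·exp(−8.95206) = 0.00025894.
Union bound over 46 events: 46·0.00025894 = 0.01191.

0.0119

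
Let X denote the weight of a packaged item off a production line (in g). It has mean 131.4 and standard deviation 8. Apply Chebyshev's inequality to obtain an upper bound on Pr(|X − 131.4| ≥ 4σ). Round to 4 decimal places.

Chebyshev: Pr(|X − μ| ≥ t) ≤ Var(X)/t².
Var(X) = σ² = 8² = 64.
t = 4·8 = 32.
Bound = 64 / 1024 = 0.0625.

0.0625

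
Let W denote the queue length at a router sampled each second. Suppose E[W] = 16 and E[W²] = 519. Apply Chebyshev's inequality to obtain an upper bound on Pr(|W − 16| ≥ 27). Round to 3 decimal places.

0.361

Var(W) = E[W²] − (E[W])² = 519 − 256 = 263.
Chebyshev's inequality: Pr(|W − μ| ≥ t) ≤ Var(W)/t² = 263/729 = 0.3608.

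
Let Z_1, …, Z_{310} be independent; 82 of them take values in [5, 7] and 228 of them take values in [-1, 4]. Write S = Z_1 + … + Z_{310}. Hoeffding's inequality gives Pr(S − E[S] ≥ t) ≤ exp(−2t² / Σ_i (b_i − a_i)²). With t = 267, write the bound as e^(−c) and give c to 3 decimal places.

Σ(b_i − a_i)² = 82·2² + 228·5² = 6028.
c = 2t² / 6028 = 2·267² / 6028 = 23.6526.

23.653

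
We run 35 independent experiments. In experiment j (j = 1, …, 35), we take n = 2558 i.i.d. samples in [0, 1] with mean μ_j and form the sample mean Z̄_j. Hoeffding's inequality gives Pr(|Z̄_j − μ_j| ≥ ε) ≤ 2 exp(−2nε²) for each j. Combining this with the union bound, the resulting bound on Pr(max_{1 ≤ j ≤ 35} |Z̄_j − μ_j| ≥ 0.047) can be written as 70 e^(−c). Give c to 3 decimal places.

Union bound over the 35 events: Pr(max_{1 ≤ j ≤ 35} |Z̄_j − μ_j| ≥ 0.047) ≤ 35·2·exp(−2nε²) = 70 exp(−2·2558·0.047²).
So c = 2·2558·0.047² = 11.3012.

11.301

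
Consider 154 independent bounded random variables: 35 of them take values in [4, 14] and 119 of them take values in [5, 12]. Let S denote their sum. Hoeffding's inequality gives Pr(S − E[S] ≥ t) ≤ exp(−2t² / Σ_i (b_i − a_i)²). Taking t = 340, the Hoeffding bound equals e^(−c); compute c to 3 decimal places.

Σ(b_i − a_i)² = 35·10² + 119·7² = 9331.
c = 2t² / 9331 = 2·340² / 9331 = 24.7776.

24.778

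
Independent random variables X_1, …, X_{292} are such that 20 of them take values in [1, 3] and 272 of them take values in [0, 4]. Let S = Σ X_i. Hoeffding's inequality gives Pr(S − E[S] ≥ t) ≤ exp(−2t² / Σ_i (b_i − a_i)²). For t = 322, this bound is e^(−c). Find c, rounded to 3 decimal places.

46.789

Σ(b_i − a_i)² = 20·2² + 272·4² = 4432.
c = 2t² / 4432 = 2·322² / 4432 = 46.7888.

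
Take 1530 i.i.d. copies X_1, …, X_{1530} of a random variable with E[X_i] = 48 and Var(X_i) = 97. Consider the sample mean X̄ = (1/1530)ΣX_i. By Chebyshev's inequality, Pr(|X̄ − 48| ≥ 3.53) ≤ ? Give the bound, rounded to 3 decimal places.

Var(X̄) = Var(X_i)/n = 97/1530 = 0.063399.
Chebyshev: Pr(|X̄ − 48| ≥ 3.53) ≤ Var(X̄)/(3.53)² = 97/(1530·3.53²) = 0.0051.

0.005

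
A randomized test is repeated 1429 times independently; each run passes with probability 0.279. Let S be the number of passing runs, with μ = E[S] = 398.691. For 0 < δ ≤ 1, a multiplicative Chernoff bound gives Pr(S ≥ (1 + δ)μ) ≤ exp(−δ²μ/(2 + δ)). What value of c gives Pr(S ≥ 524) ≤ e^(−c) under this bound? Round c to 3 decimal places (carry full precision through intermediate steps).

17.018

Write 524 = (1 + δ)μ, so δ = 524/398.691 − 1 = 0.3143011…
Then the exponent is δ²μ/(2 + δ) = (524 − μ)² / (μ·(2 + δ)) = 17.017989.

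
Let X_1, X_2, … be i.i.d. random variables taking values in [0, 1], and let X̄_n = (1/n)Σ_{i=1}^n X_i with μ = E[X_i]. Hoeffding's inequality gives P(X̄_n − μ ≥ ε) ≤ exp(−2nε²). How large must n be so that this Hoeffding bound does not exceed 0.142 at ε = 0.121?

67

Require exp(−2nε²) ≤ 0.142, i.e. 2nε² ≥ ln(1/0.142) = 1.951928.
So n ≥ 1.951928 / (2·0.121²) = 66.660.
The smallest integer n is 67.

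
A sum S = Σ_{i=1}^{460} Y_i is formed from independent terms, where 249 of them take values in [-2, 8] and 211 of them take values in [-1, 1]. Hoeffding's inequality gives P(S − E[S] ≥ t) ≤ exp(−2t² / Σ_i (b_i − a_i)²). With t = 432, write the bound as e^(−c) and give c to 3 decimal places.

14.498

Σ(b_i − a_i)² = 249·10² + 211·2² = 25744.
c = 2t² / 25744 = 2·432² / 25744 = 14.4984.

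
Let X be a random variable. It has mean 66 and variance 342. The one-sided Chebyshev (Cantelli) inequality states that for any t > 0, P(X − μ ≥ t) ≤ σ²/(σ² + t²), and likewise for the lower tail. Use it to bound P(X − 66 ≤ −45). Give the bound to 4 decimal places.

Here σ² = 342 and t = 45, so σ² + t² = 2367.
Cantelli's bound: 342/2367 = 0.1445.

0.1445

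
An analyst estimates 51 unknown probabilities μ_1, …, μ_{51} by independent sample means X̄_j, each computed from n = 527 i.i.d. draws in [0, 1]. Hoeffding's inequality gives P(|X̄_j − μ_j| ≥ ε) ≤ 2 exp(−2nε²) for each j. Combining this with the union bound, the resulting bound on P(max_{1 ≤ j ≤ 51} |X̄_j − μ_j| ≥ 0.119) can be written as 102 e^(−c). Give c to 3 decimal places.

14.926

Union bound over the 51 events: P(max_{1 ≤ j ≤ 51} |X̄_j − μ_j| ≥ 0.119) ≤ 51·2·exp(−2nε²) = 102 exp(−2·527·0.119²).
So c = 2·527·0.119² = 14.9257.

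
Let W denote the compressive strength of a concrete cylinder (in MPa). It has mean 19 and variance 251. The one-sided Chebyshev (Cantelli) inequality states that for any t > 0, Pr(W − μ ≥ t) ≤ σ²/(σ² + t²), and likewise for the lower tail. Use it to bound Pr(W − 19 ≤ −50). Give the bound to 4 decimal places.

0.0912

Here σ² = 251 and t = 50, so σ² + t² = 2751.
Cantelli's bound: 251/2751 = 0.0912.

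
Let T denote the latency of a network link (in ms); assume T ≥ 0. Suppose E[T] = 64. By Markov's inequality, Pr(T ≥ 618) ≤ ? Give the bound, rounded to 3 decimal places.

Markov's inequality: for a non-negative random variable, Pr(T ≥ a) ≤ E[T]/a.
Here E[T] = 64 and a = 618, so the bound is 64/618 = 0.1036.

0.104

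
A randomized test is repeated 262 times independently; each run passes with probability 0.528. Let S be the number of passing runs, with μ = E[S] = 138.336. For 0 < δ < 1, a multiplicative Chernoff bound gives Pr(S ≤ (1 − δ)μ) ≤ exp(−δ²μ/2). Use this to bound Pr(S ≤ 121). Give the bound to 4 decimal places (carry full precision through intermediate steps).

0.3375

Write 121 = (1 − δ)μ, so δ = 1 − 121/138.336 = 0.1253181…
Then the exponent is δ²μ/2 = (μ − 121)²/(2μ) = 1.086257.
Bound = exp(−1.086257) = 0.33748.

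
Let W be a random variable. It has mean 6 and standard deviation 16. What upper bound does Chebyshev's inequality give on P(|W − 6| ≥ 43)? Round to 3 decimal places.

0.138

Chebyshev: P(|W − μ| ≥ t) ≤ Var(W)/t².
Var(W) = σ² = 16² = 256.
Bound = 256 / 1849 = 0.1385.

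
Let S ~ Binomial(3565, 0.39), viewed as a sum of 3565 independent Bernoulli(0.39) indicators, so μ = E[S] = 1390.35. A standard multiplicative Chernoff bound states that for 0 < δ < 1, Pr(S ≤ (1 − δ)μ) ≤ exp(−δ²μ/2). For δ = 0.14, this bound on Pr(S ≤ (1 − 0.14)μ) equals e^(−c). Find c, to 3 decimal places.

13.625

c = δ²μ/2 = 0.14²·1390.35/2 = 13.6254.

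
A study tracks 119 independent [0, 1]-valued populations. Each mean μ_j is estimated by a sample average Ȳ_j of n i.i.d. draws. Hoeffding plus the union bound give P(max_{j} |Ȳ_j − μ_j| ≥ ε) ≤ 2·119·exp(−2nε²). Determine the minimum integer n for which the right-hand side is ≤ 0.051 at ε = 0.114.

Need 2·119·exp(−2nε²) ≤ 0.051, i.e. exp(−2nε²) ≤ 0.051/238.
So 2nε² ≥ ln(238/0.051) = 8.448200.
Hence n ≥ 8.448200/(2·0.114²) = 325.031.
The smallest integer n is 326.

326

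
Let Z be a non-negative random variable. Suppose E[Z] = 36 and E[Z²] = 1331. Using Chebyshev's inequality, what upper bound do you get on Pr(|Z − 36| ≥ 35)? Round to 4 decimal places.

0.0286

Var(Z) = E[Z²] − (E[Z])² = 1331 − 1296 = 35.
Chebyshev's inequality: Pr(|Z − μ| ≥ t) ≤ Var(Z)/t² = 35/1225 = 0.0286.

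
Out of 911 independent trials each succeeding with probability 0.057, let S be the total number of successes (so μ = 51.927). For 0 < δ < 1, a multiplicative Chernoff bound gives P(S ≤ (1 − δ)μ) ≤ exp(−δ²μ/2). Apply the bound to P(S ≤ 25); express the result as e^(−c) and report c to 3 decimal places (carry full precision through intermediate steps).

Write 25 = (1 − δ)μ, so δ = 1 − 25/51.927 = 0.5185549…
Then the exponent is δ²μ/2 = (μ − 25)²/(2μ) = 6.981564.

6.982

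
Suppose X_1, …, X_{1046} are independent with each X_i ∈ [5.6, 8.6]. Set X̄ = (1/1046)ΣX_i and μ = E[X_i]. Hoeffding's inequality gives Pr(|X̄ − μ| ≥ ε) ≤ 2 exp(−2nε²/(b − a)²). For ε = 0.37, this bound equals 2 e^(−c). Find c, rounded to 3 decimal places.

c = 2nε²/(b − a)² = 2·1046·0.37² / 3² = 31.8216.

31.822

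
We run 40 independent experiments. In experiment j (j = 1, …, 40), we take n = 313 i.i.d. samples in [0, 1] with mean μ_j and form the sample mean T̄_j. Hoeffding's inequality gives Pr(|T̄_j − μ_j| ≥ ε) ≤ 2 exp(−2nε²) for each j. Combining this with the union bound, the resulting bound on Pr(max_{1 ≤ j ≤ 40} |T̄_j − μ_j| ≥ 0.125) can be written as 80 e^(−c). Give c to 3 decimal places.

Union bound over the 40 events: Pr(max_{1 ≤ j ≤ 40} |T̄_j − μ_j| ≥ 0.125) ≤ 40·2·exp(−2nε²) = 80 exp(−2·313·0.125²).
So c = 2·313·0.125² = 9.7812.

9.781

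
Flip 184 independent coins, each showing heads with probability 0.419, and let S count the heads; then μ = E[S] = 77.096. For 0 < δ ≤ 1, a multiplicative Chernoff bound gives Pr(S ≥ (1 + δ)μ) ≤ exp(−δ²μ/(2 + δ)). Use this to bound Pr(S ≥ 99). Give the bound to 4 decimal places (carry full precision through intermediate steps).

0.0656

Write 99 = (1 + δ)μ, so δ = 99/77.096 − 1 = 0.2841133…
Then the exponent is δ²μ/(2 + δ) = (99 − μ)² / (μ·(2 + δ)) = 2.724566.
Bound = exp(−2.724566) = 0.06557.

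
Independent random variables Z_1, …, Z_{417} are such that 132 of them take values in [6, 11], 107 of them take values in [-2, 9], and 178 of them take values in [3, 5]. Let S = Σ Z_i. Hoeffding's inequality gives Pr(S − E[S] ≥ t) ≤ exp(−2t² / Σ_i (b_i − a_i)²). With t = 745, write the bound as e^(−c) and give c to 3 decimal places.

Σ(b_i − a_i)² = 132·5² + 107·11² + 178·2² = 16959.
c = 2t² / 16959 = 2·745² / 16959 = 65.4549.

65.455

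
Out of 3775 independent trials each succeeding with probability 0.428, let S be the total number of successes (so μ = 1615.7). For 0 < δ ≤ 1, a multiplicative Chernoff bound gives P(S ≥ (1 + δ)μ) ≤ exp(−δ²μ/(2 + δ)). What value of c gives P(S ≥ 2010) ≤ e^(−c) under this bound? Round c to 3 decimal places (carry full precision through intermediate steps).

42.881

Write 2010 = (1 + δ)μ, so δ = 2010/1615.7 − 1 = 0.2440428…
Then the exponent is δ²μ/(2 + δ) = (2010 − μ)² / (μ·(2 + δ)) = 42.880682.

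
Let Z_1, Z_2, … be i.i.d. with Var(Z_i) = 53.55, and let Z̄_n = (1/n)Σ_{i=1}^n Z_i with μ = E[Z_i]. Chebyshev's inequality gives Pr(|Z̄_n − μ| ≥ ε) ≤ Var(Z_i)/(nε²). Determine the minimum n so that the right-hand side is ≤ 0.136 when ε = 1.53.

Require 53.55/(n·1.53²) ≤ 0.136, i.e. n ≥ 53.55/(0.136·1.53²) = 168.205.
The smallest integer n is 169.

169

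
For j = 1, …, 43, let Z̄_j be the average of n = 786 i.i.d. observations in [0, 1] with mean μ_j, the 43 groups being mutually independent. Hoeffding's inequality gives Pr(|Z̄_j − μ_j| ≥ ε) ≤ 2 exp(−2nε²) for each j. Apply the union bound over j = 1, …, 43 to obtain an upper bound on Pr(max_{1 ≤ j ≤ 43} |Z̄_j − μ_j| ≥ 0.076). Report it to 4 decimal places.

Per-experiment Hoeffding bound: 2·exp(−2·786·0.076²) = 2·exp(−9.07987) = 0.00022787.
Union bound over 43 events: 43·0.00022787 = 0.00980.

0.0098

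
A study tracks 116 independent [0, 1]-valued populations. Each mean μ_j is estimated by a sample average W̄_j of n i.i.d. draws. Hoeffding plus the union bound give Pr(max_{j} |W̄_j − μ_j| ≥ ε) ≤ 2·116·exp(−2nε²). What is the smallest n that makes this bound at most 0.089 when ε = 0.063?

Need 2·116·exp(−2nε²) ≤ 0.089, i.e. exp(−2nε²) ≤ 0.089/232.
So 2nε² ≥ ln(232/0.089) = 7.865856.
Hence n ≥ 7.865856/(2·0.063²) = 990.912.
The smallest integer n is 991.

991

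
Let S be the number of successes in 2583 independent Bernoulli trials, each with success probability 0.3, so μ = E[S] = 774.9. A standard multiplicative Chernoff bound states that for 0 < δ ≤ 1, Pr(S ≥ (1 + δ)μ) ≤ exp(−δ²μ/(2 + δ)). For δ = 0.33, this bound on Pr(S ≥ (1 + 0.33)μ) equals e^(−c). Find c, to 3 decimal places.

c = δ²μ/(2 + δ) = 0.33²·774.9/(2 + 0.33) = 36.2174.

36.217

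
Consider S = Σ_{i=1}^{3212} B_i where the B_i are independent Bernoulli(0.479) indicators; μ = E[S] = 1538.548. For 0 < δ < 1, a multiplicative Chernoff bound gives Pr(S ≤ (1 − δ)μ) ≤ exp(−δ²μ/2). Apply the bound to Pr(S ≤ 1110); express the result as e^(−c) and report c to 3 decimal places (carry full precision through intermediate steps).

Write 1110 = (1 − δ)μ, so δ = 1 − 1110/1538.548 = 0.2785405…
Then the exponent is δ²μ/2 = (μ − 1110)²/(2μ) = 59.683997.

59.684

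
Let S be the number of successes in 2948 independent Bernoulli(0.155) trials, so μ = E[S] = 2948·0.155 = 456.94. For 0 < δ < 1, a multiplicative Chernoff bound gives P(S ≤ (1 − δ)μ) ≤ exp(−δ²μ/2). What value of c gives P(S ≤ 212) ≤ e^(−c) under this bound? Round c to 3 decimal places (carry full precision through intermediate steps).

Write 212 = (1 − δ)μ, so δ = 1 − 212/456.94 = 0.5360441…
Then the exponent is δ²μ/2 = (μ − 212)²/(2μ) = 65.649323.

65.649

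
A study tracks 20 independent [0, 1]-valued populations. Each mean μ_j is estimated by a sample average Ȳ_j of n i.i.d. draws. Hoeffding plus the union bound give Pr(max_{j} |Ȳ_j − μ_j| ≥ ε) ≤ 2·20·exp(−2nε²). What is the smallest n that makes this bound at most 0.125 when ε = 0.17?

100

Need 2·20·exp(−2nε²) ≤ 0.125, i.e. exp(−2nε²) ≤ 0.125/40.
So 2nε² ≥ ln(40/0.125) = 5.768321.
Hence n ≥ 5.768321/(2·0.17²) = 99.798.
The smallest integer n is 100.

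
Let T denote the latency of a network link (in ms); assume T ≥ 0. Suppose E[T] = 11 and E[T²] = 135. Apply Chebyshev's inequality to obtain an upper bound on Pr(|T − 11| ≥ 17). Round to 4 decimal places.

Var(T) = E[T²] − (E[T])² = 135 − 121 = 14.
Chebyshev's inequality: Pr(|T − μ| ≥ t) ≤ Var(T)/t² = 14/289 = 0.0484.

0.0484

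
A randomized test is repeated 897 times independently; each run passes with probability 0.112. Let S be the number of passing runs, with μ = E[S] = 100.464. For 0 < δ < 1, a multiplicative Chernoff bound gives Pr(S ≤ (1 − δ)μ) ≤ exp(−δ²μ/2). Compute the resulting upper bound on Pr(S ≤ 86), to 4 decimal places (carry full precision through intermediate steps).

0.3530

Write 86 = (1 − δ)μ, so δ = 1 − 86/100.464 = 0.143972…
Then the exponent is δ²μ/2 = (μ − 86)²/(2μ) = 1.041205.
Bound = exp(−1.041205) = 0.35303.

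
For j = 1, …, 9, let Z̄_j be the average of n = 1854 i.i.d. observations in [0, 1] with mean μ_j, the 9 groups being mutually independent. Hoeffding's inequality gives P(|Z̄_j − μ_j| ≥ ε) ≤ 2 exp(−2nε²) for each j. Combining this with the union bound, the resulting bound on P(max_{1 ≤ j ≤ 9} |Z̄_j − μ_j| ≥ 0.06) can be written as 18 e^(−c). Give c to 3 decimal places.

13.349

Union bound over the 9 events: P(max_{1 ≤ j ≤ 9} |Z̄_j − μ_j| ≥ 0.06) ≤ 9·2·exp(−2nε²) = 18 exp(−2·1854·0.06²).
So c = 2·1854·0.06² = 13.3488.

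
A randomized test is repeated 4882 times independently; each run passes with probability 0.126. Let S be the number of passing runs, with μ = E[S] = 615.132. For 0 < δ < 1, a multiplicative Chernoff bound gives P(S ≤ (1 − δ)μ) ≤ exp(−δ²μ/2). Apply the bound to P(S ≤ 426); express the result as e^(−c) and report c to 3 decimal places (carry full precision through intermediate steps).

29.076

Write 426 = (1 − δ)μ, so δ = 1 − 426/615.132 = 0.3074657…
Then the exponent is δ²μ/2 = (μ − 426)²/(2μ) = 29.075803.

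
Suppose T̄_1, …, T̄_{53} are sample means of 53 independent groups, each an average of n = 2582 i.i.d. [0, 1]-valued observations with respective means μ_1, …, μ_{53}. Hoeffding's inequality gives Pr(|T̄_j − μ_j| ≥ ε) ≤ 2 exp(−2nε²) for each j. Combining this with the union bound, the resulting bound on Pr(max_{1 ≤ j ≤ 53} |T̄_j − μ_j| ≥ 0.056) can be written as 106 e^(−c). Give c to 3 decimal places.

Union bound over the 53 events: Pr(max_{1 ≤ j ≤ 53} |T̄_j − μ_j| ≥ 0.056) ≤ 53·2·exp(−2nε²) = 106 exp(−2·2582·0.056²).
So c = 2·2582·0.056² = 16.1943.

16.194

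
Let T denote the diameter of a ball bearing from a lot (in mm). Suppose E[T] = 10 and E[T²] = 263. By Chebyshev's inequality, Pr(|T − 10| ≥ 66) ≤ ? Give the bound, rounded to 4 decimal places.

Var(T) = E[T²] − (E[T])² = 263 − 100 = 163.
Chebyshev's inequality: Pr(|T − μ| ≥ t) ≤ Var(T)/t² = 163/4356 = 0.0374.

0.0374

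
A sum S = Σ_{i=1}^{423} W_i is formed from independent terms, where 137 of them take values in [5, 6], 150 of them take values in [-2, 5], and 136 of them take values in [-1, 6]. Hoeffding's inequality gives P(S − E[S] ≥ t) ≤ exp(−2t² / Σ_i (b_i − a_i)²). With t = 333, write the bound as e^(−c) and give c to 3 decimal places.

Σ(b_i − a_i)² = 137·1² + 150·7² + 136·7² = 14151.
c = 2t² / 14151 = 2·333² / 14151 = 15.6722.

15.672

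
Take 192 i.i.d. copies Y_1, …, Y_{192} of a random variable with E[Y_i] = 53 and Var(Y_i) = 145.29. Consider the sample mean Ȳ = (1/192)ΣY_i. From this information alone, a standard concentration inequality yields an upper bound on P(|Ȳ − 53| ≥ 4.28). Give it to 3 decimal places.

With mean and variance of each term known, Chebyshev's inequality bounds the deviation of the sum (or sample mean).
Var(Ȳ) = Var(Y_i)/n = 145.29/192 = 0.75672.
Chebyshev: P(|Ȳ − 53| ≥ 4.28) ≤ Var(Ȳ)/(4.28)² = 145.29/(192·4.28²) = 0.0413.

0.041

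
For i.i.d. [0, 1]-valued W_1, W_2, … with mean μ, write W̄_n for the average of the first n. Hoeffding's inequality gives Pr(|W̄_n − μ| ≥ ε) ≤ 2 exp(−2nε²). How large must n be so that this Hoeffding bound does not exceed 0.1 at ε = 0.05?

600

Require 2·exp(−2nε²) ≤ 0.1, i.e. 2nε² ≥ ln(2/0.1) = 2.995732.
So n ≥ 2.995732 / (2·0.05²) = 599.146.
The smallest integer n is 600.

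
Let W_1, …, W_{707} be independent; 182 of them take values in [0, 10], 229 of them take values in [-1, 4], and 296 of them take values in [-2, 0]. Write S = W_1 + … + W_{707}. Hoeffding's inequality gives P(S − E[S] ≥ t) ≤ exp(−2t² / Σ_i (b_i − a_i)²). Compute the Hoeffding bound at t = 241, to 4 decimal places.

0.0098

Σ(b_i − a_i)² = 182·10² + 229·5² + 296·2² = 25109.
Exponent = 2·241² / 25109 = 4.62631.
Bound = exp(−4.62631) = 0.00979.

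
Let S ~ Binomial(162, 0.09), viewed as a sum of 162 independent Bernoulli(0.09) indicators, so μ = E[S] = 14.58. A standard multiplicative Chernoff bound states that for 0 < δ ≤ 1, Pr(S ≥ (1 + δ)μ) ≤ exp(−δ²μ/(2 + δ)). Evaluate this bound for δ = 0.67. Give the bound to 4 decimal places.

Exponent = δ²μ/(2 + δ) = 0.67²·14.58/2.67 = 2.4513.
Bound = exp(−2.4513) = 0.08618.

0.0862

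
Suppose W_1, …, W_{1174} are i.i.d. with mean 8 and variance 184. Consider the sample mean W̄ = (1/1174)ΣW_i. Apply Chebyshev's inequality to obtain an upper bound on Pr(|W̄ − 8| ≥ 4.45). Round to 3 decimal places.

Var(W̄) = Var(W_i)/n = 184/1174 = 0.15673.
Chebyshev: Pr(|W̄ − 8| ≥ 4.45) ≤ Var(W̄)/(4.45)² = 184/(1174·4.45²) = 0.0079.

0.008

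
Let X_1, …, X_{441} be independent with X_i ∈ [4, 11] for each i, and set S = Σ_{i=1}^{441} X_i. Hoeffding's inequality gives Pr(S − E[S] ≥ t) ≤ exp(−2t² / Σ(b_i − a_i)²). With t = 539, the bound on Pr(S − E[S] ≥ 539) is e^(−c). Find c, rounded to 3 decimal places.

26.889

Σ(b_i − a_i)² = 441·(7)² = 21609.
c = 2t²/21609 = 2·539²/21609 = 26.8889.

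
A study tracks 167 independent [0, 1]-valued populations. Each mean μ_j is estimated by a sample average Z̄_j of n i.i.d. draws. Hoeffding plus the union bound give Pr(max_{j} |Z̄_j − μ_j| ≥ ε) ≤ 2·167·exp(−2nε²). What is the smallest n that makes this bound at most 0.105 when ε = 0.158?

Need 2·167·exp(−2nε²) ≤ 0.105, i.e. exp(−2nε²) ≤ 0.105/334.
So 2nε² ≥ ln(334/0.105) = 8.064936.
Hence n ≥ 8.064936/(2·0.158²) = 161.531.
The smallest integer n is 162.

162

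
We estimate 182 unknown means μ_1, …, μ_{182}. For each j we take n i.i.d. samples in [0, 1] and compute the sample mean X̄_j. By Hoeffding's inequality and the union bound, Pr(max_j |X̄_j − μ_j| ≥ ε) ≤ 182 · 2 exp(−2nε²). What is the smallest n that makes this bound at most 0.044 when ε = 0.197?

Need 2·182·exp(−2nε²) ≤ 0.044, i.e. exp(−2nε²) ≤ 0.044/364.
So 2nε² ≥ ln(364/0.044) = 9.020720.
Hence n ≥ 9.020720/(2·0.197²) = 116.219.
The smallest integer n is 117.

117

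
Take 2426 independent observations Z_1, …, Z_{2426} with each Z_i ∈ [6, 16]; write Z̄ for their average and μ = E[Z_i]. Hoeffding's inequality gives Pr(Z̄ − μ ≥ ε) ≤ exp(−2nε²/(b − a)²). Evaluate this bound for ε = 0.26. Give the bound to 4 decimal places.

0.0376

Exponent: 2nε²/(b − a)² = 2·2426·0.26² / 10² = 3.27995.
Bound = exp(−3.27995) = 0.03763.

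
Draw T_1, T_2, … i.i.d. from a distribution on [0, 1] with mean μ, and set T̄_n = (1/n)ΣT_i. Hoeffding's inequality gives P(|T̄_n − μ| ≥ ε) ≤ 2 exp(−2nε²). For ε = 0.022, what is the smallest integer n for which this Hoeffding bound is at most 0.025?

4527

Require 2·exp(−2nε²) ≤ 0.025, i.e. 2nε² ≥ ln(2/0.025) = 4.382027.
So n ≥ 4.382027 / (2·0.022²) = 4526.887.
The smallest integer n is 4527.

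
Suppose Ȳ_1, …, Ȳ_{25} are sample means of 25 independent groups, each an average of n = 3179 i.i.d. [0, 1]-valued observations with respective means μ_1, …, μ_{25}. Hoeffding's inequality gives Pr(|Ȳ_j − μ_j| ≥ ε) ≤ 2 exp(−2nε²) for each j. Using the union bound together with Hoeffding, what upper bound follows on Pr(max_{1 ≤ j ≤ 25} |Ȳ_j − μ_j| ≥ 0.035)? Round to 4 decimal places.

Per-experiment Hoeffding bound: 2·exp(−2·3179·0.035²) = 2·exp(−7.78855) = 0.00082891.
Union bound over 25 events: 25·0.00082891 = 0.02072.

0.0207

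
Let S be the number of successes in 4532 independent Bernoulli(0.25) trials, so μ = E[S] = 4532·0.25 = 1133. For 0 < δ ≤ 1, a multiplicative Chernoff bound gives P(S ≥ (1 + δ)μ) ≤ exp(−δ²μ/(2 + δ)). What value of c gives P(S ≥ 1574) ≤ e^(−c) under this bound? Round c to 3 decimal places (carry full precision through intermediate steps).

Write 1574 = (1 + δ)μ, so δ = 1574/1133 − 1 = 0.3892321…
Then the exponent is δ²μ/(2 + δ) = (1574 − μ)² / (μ·(2 + δ)) = 71.843738.

71.844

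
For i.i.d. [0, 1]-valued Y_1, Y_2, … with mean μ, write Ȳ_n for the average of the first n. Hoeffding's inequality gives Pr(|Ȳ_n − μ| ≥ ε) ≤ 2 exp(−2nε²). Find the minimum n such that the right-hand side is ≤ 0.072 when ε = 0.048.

722

Require 2·exp(−2nε²) ≤ 0.072, i.e. 2nε² ≥ ln(2/0.072) = 3.324236.
So n ≥ 3.324236 / (2·0.048²) = 721.405.
The smallest integer n is 722.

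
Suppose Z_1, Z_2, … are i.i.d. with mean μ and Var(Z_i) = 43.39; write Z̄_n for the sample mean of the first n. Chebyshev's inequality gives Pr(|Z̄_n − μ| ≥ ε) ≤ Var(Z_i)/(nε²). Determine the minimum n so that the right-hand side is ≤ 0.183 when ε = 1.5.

Require 43.39/(n·1.5²) ≤ 0.183, i.e. n ≥ 43.39/(0.183·1.5²) = 105.379.
The smallest integer n is 106.

106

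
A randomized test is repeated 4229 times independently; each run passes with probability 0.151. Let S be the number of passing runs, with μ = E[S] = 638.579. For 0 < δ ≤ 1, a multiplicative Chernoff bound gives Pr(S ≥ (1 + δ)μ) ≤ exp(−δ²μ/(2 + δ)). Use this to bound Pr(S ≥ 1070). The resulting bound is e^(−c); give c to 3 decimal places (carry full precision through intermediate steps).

Write 1070 = (1 + δ)μ, so δ = 1070/638.579 − 1 = 0.6755953…
Then the exponent is δ²μ/(2 + δ) = (1070 − μ)² / (μ·(2 + δ)) = 108.935015.

108.935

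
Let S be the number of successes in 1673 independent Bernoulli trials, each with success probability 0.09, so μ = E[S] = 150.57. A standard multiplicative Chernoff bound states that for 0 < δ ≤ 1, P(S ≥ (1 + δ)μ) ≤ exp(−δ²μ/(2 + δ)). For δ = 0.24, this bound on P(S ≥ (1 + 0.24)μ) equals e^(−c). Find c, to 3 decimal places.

3.872

c = δ²μ/(2 + δ) = 0.24²·150.57/(2 + 0.24) = 3.8718.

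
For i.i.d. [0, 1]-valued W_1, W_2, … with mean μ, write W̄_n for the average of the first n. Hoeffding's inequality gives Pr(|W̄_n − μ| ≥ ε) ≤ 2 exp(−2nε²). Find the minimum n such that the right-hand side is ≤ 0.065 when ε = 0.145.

Require 2·exp(−2nε²) ≤ 0.065, i.e. 2nε² ≥ ln(2/0.065) = 3.426515.
So n ≥ 3.426515 / (2·0.145²) = 81.487.
The smallest integer n is 82.

82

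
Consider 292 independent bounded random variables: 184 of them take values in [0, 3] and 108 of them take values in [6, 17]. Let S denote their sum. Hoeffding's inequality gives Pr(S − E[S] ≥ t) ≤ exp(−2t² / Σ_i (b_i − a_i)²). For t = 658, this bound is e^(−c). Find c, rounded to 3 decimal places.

Σ(b_i − a_i)² = 184·3² + 108·11² = 14724.
c = 2t² / 14724 = 2·658² / 14724 = 58.8106.

58.811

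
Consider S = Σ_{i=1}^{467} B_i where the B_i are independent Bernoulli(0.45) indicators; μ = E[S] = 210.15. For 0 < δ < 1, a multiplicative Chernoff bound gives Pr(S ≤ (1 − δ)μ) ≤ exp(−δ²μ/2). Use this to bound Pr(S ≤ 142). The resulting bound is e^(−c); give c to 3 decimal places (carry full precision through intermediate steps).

11.050

Write 142 = (1 − δ)μ, so δ = 1 − 142/210.15 = 0.3242922…
Then the exponent is δ²μ/2 = (μ − 142)²/(2μ) = 11.050256.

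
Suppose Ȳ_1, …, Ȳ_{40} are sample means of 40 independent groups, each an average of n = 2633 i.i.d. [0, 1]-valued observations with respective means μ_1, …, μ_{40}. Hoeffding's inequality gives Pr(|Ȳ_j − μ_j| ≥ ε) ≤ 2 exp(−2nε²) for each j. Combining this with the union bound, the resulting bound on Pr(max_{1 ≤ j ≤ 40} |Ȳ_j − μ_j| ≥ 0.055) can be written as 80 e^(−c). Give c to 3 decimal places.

15.930

Union bound over the 40 events: Pr(max_{1 ≤ j ≤ 40} |Ȳ_j − μ_j| ≥ 0.055) ≤ 40·2·exp(−2nε²) = 80 exp(−2·2633·0.055²).
So c = 2·2633·0.055² = 15.9297.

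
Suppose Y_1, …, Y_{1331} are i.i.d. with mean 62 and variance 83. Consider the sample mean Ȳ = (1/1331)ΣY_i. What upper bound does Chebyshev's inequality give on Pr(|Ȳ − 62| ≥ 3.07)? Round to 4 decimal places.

Var(Ȳ) = Var(Y_i)/n = 83/1331 = 0.062359.
Chebyshev: Pr(|Ȳ − 62| ≥ 3.07) ≤ Var(Ȳ)/(3.07)² = 83/(1331·3.07²) = 0.0066.

0.0066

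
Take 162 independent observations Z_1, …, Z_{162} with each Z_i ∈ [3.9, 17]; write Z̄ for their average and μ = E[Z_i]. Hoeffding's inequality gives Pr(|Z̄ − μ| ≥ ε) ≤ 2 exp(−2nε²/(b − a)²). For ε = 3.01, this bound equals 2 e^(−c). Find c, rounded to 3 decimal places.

17.105

c = 2nε²/(b − a)² = 2·162·3.01² / 13.1² = 17.1055.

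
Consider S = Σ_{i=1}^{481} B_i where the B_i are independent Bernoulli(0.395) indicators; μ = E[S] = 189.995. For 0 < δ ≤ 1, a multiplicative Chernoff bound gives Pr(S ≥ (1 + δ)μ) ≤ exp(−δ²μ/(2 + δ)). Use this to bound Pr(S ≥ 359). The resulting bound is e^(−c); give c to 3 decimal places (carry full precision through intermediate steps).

Write 359 = (1 + δ)μ, so δ = 359/189.995 − 1 = 0.8895234…
Then the exponent is δ²μ/(2 + δ) = (359 − μ)² / (μ·(2 + δ)) = 52.027232.

52.027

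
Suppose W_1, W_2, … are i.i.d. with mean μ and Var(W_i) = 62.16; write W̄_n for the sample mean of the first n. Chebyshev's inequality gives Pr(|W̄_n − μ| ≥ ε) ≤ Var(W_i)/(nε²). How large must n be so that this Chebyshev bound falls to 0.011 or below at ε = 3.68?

Require 62.16/(n·3.68²) ≤ 0.011, i.e. n ≥ 62.16/(0.011·3.68²) = 417.275.
The smallest integer n is 418.

418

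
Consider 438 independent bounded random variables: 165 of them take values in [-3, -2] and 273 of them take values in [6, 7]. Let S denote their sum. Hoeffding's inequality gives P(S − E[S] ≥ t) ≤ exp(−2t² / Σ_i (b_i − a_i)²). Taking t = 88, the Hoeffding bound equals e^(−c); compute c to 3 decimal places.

Σ(b_i − a_i)² = 165·1² + 273·1² = 438.
c = 2t² / 438 = 2·88² / 438 = 35.3607.

35.361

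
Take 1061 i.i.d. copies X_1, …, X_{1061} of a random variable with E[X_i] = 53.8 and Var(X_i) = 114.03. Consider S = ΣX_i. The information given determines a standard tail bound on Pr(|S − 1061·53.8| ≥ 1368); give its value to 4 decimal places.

With mean and variance of each term known, Chebyshev's inequality bounds the deviation of the sum (or sample mean).
Var(S) = n·Var(X_i) = 1061·114.03 = 120985.83.
Chebyshev: Pr(|S − 1061·53.8| ≥ 1368) ≤ Var(S)/1368² = 120985.83/1871424 = 0.0646.

0.0646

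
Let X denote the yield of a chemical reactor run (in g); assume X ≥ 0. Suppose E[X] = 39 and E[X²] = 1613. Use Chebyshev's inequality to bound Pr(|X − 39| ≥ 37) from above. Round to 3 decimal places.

Var(X) = E[X²] − (E[X])² = 1613 − 1521 = 92.
Chebyshev's inequality: Pr(|X − μ| ≥ t) ≤ Var(X)/t² = 92/1369 = 0.0672.

0.067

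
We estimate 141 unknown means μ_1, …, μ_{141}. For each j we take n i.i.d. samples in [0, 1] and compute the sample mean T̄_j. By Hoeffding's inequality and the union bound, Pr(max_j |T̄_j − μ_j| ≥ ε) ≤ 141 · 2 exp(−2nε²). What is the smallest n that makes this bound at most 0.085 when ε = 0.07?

828

Need 2·141·exp(−2nε²) ≤ 0.085, i.e. exp(−2nε²) ≤ 0.085/282.
So 2nε² ≥ ln(282/0.085) = 8.107011.
Hence n ≥ 8.107011/(2·0.07²) = 827.246.
The smallest integer n is 828.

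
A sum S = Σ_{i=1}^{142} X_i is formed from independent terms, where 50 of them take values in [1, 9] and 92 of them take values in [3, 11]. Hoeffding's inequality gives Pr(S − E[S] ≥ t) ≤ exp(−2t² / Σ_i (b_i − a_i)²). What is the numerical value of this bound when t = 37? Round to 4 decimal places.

Σ(b_i − a_i)² = 50·8² + 92·8² = 9088.
Exponent = 2·37² / 9088 = 0.30128.
Bound = exp(−0.30128) = 0.73987.

0.7399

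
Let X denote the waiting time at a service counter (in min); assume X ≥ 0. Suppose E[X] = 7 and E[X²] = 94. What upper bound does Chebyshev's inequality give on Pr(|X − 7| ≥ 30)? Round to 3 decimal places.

0.050

Var(X) = E[X²] − (E[X])² = 94 − 49 = 45.
Chebyshev's inequality: Pr(|X − μ| ≥ t) ≤ Var(X)/t² = 45/900 = 0.0500.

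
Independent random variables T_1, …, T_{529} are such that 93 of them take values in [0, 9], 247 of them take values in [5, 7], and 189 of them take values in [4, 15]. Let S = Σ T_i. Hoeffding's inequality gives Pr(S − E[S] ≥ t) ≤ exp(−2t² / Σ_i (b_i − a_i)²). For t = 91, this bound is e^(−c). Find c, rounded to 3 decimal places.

0.528

Σ(b_i − a_i)² = 93·9² + 247·2² + 189·11² = 31390.
c = 2t² / 31390 = 2·91² / 31390 = 0.5276.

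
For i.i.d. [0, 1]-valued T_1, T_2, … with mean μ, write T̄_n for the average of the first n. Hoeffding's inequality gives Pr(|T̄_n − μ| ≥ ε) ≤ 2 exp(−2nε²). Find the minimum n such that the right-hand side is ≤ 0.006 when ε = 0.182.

Require 2·exp(−2nε²) ≤ 0.006, i.e. 2nε² ≥ ln(2/0.006) = 5.809143.
So n ≥ 5.809143 / (2·0.182²) = 87.688.
The smallest integer n is 88.

88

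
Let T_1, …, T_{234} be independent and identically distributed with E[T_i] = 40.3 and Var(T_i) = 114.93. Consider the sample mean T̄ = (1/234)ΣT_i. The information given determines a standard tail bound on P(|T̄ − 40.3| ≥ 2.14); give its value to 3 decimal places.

With mean and variance of each term known, Chebyshev's inequality bounds the deviation of the sum (or sample mean).
Var(T̄) = Var(T_i)/n = 114.93/234 = 0.49115.
Chebyshev: P(|T̄ − 40.3| ≥ 2.14) ≤ Var(T̄)/(2.14)² = 114.93/(234·2.14²) = 0.1072.

0.107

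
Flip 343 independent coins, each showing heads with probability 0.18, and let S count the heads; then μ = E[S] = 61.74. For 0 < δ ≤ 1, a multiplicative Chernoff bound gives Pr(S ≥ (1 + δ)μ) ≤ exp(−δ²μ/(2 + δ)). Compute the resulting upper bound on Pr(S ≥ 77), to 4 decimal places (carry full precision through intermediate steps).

Write 77 = (1 + δ)μ, so δ = 77/61.74 − 1 = 0.2471655…
Then the exponent is δ²μ/(2 + δ) = (77 − μ)² / (μ·(2 + δ)) = 1.678446.
Bound = exp(−1.678446) = 0.18666.

0.1867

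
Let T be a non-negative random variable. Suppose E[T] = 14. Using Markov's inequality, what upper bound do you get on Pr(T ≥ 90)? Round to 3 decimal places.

0.156

Markov's inequality: for a non-negative random variable, Pr(T ≥ a) ≤ E[T]/a.
Here E[T] = 14 and a = 90, so the bound is 14/90 = 0.1556.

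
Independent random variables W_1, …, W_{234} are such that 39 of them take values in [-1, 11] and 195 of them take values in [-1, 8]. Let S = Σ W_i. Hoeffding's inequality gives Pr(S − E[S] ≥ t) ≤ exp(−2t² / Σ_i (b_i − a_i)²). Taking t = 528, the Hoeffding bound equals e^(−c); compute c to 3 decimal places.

Σ(b_i − a_i)² = 39·12² + 195·9² = 21411.
c = 2t² / 21411 = 2·528² / 21411 = 26.0412.

26.041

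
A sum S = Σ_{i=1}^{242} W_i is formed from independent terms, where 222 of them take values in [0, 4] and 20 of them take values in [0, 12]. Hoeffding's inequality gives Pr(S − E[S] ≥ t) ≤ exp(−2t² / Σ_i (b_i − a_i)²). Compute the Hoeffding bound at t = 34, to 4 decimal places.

0.6981

Σ(b_i − a_i)² = 222·4² + 20·12² = 6432.
Exponent = 2·34² / 6432 = 0.35945.
Bound = exp(−0.35945) = 0.69806.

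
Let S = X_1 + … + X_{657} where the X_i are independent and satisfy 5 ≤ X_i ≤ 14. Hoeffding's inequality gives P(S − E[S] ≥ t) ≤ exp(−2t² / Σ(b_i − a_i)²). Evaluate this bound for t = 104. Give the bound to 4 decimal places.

0.6660

Σ(b_i − a_i)² = 657·(9)² = 53217.
Exponent = 2·104²/53217 = 0.4065.
Bound = exp(−0.4065) = 0.66599.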